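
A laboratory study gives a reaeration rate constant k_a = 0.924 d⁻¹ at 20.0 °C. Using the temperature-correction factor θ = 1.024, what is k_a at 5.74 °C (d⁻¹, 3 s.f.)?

k_a ≈ 0.659 d⁻¹

k_a(T₂) = k_a(T₁) · θ^(T₂−T₁) = 0.924 × 1.024^(5.74−20.0)
= 0.924 × 1.024^-14.3 = 0.924 × 0.7131 = 0.6589 d⁻¹.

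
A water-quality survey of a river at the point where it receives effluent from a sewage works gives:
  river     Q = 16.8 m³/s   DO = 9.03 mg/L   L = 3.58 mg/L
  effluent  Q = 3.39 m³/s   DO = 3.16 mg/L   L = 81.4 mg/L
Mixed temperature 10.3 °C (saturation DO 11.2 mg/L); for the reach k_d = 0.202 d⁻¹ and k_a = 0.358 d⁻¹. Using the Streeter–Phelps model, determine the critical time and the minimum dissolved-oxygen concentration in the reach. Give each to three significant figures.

t_c ≈ 2.65 d; minimum DO ≈ 5.70 mg/L

Mixed DO = (16.8×9.03 + 3.39×3.16)/(16.8+3.39) = 162.4/20.19 = 8.044 mg/L.
Mixed L₀ = (16.8×3.58 + 3.39×81.4)/(20.19) = 336.1/20.19 = 16.65 mg/L.
Initial deficit D₀ = C_s − DO₀ = 11.2 − 8.044 = 3.156 mg/L.
t_c = (1/0.1560) ln[(0.358/0.202)(1 − 3.156×0.1560/(0.202×16.65))] = 6.410 × ln(1.513) = 2.654 d.
D_c = (0.202/0.358) × 16.65 × e^(−0.202×2.654) = 0.5642 × 16.65 × 0.5851 = 5.495 mg/L.
Minimum DO = 11.2 − 5.495 = 5.705 mg/L.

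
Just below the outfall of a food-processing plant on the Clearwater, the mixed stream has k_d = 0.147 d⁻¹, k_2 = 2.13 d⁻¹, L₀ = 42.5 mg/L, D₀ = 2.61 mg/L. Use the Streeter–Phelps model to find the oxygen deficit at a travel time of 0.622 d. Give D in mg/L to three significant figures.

D ≈ 2.73 mg/L

k_d L₀/(k_2−k_d) = 0.147×42.5/(2.13−0.147) = 6.247/1.983 = 3.151 mg/L.
e^(−k_d t) = e^(−0.147×0.6220) = 0.9126; e^(−k_2 t) = e^(−2.13×0.6220) = 0.2658.
D = 3.151 × (0.9126 − 0.2658) + 2.61 × 0.2658 = 2.038 + 0.6938 = 2.732 mg/L.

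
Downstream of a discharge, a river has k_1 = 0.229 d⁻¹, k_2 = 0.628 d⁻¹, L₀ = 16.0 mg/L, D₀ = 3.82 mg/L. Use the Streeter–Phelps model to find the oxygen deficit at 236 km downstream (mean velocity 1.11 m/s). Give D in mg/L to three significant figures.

D ≈ 4.08 mg/L

Travel time t = x/v = 236 km / (1.11 m/s) = 236000 m / 1.11 m/s = 212600 s = 2.461 d.
k_1 L₀/(k_2−k_1) = 0.229×16.0/(0.628−0.229) = 3.664/0.3990 = 9.183 mg/L.
e^(−k_1 t) = e^(−0.229×2.461) = 0.5692; e^(−k_2 t) = e^(−0.628×2.461) = 0.2132.
D = 9.183 × (0.5692 − 0.2132) + 3.82 × 0.2132 = 3.269 + 0.8145 = 4.083 mg/L.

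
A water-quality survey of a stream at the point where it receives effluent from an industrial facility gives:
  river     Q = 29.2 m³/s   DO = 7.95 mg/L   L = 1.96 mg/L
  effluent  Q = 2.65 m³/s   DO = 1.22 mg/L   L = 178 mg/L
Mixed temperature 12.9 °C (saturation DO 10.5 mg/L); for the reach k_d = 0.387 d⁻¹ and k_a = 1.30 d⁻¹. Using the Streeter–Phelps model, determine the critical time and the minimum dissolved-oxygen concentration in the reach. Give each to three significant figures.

t_c ≈ 0.689 d; minimum DO ≈ 6.71 mg/L

Mixed DO = (29.2×7.95 + 2.65×1.22)/(29.2+2.65) = 235.4/31.85 = 7.390 mg/L.
Mixed L₀ = (29.2×1.96 + 2.65×178)/(31.85) = 528.9/31.85 = 16.61 mg/L.
Initial deficit D₀ = C_s − DO₀ = 10.5 − 7.390 = 3.110 mg/L.
t_c = (1/0.9130) ln[(1.30/0.387)(1 − 3.110×0.9130/(0.387×16.61))] = 1.095 × ln(1.875) = 0.6886 d.
D_c = (0.387/1.30) × 16.61 × e^(−0.387×0.6886) = 0.2977 × 16.61 × 0.7661 = 3.787 mg/L.
Minimum DO = 10.5 − 3.787 = 6.713 mg/L.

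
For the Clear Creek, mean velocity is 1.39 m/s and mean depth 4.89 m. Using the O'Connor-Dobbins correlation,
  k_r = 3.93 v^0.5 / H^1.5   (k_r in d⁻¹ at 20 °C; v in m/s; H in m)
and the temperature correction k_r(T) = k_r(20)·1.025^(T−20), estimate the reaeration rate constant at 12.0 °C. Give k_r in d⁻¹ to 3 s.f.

k_r ≈ 0.352 d⁻¹

k_r(20) = 3.93 × 1.39^0.5 / 4.89^1.5 = 3.93 × 1.179 / 10.81 = 0.4285 d⁻¹.
k_r(12.0) = 0.4285 × 1.025^(12.0−20) = 0.4285 × 0.8207 = 0.3517 d⁻¹.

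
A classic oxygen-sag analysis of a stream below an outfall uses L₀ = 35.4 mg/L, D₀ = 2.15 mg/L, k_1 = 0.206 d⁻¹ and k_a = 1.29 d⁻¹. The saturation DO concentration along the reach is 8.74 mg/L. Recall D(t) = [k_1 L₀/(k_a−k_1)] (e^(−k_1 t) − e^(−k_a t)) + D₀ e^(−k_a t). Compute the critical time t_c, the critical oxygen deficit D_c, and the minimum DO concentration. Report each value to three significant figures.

t_c ≈ 1.34 d; D_c ≈ 4.29 mg/L; min DO ≈ 4.45 mg/L

t_c = [1/(k_a−k_1)] ln[(k_a/k_1)(1 − D₀(k_a−k_1)/(k_1 L₀))]
= [1/(1.29−0.206)] ln[(1.29/0.206)(1 − 2.15×1.084/(0.206×35.4))]
= (1/1.084) ln[6.262 × 0.6804] = 0.9225 × ln(4.261) = 0.9225 × 1.449 = 1.337 d.
L(t_c) = L₀ e^(−k_1 t_c) = 35.4 × 0.7592 = 26.88 mg/L, and at the critical point k_a D_c = k_1 L, so D_c = (0.206/1.29) × 26.88 = 4.292 mg/L.
Minimum DO = C_s − D_c = 8.74 − 4.292 = 4.448 mg/L.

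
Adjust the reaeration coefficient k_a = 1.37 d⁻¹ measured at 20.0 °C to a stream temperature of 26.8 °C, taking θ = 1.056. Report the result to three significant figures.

k_a ≈ 1.98 d⁻¹

k_a(T₂) = k_a(T₁) · θ^(T₂−T₁) = 1.37 × 1.056^(26.8−20.0)
= 1.37 × 1.056^6.80 = 1.37 × 1.448 = 1.984 d⁻¹.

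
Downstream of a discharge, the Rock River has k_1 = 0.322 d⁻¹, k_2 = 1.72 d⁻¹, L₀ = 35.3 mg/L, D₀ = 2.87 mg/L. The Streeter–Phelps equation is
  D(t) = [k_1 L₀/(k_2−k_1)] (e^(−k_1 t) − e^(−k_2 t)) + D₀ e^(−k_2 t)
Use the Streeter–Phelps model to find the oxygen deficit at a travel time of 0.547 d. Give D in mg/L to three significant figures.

D ≈ 4.76 mg/L

k_1 L₀/(k_2−k_1) = 0.322×35.3/(1.72−0.322) = 11.37/1.398 = 8.131 mg/L.
e^(−k_1 t) = e^(−0.322×0.5470) = 0.8385; e^(−k_2 t) = e^(−1.72×0.5470) = 0.3903.
D = 8.131 × (0.8385 − 0.3903) + 2.87 × 0.3903 = 3.644 + 1.120 = 4.764 mg/L.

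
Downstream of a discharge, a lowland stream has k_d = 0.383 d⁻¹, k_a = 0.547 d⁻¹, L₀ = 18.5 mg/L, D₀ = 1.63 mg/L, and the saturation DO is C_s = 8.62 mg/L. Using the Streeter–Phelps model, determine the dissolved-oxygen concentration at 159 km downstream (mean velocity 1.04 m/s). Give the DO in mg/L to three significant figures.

DO ≈ 2.47 mg/L

Travel time t = x/v = 159 km / (1.04 m/s) = 159000 m / 1.04 m/s = 152900 s = 1.769 d.
k_d L₀/(k_a−k_d) = 0.383×18.5/(0.547−0.383) = 7.085/0.1640 = 43.20 mg/L.
e^(−k_d t) = e^(−0.383×1.769) = 0.5078; e^(−k_a t) = e^(−0.547×1.769) = 0.3799.
D = 43.20 × (0.5078 − 0.3799) + 1.63 × 0.3799 = 5.526 + 0.6192 = 6.145 mg/L.
DO = C_s − D = 8.62 − 6.145 = 2.475 mg/L.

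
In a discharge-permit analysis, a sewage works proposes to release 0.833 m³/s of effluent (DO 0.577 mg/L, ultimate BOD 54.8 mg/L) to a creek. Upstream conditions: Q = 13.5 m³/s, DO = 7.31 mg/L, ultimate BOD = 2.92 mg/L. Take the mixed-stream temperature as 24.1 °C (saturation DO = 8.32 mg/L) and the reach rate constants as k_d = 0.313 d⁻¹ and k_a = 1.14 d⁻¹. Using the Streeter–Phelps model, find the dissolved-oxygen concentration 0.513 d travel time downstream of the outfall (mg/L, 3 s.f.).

DO ≈ 6.88 mg/L

Mixed DO = (13.5×7.31 + 0.833×0.577)/(13.5+0.833) = 99.17/14.33 = 6.919 mg/L.
Mixed L₀ = (13.5×2.92 + 0.833×54.8)/(14.33) = 85.07/14.33 = 5.935 mg/L.
Initial deficit D₀ = C_s − DO₀ = 8.32 − 6.919 = 1.401 mg/L.
D(0.513) = [0.313×5.935/(1.14−0.313)](e^(−0.313×0.513) − e^(−1.14×0.513)) + 1.401 e^(−1.14×0.513)
= 2.246 × (0.8517 − 0.5572) + 1.401 × 0.5572 = 1.442 mg/L.
DO = 8.32 − 1.442 = 6.878 mg/L.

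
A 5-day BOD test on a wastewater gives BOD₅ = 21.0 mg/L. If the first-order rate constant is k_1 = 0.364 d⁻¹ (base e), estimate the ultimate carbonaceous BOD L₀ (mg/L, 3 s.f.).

L₀ ≈ 25.1 mg/L

BOD₅ = L₀(1 − e^(−5k_1)) ⇒ L₀ = BOD₅ / (1 − e^(−5×0.364))
= 21.0 / (1 − 0.1620) = 21.0 / 0.8380 = 25.06 mg/L.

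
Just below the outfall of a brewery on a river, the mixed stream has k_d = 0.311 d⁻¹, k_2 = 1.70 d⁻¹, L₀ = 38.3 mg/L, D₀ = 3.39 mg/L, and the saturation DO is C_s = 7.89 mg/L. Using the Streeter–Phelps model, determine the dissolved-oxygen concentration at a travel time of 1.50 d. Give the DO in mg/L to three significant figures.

DO ≈ 2.92 mg/L

k_d L₀/(k_2−k_d) = 0.311×38.3/(1.70−0.311) = 11.91/1.389 = 8.575 mg/L.
e^(−k_d t) = e^(−0.311×1.500) = 0.6272; e^(−k_2 t) = e^(−1.70×1.500) = 0.07808.
D = 8.575 × (0.6272 − 0.07808) + 3.39 × 0.07808 = 4.709 + 0.2647 = 4.974 mg/L.
DO = C_s − D = 7.89 − 4.974 = 2.916 mg/L.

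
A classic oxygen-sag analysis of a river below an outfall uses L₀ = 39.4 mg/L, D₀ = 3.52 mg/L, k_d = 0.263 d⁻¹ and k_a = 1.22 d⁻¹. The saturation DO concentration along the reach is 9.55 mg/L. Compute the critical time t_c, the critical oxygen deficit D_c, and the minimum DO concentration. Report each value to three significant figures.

With k_a/k_d = 4.639 and 1 − D₀(k_a−k_d)/(k_d L₀) = 0.6749,
t_c = ln(4.639 × 0.6749) / (1.22 − 0.263) = ln(3.131) / 0.9570 = 1.141/0.9570 = 1.193 d.
D_c = (k_d/k_a) L₀ e^(−k_d t_c) = (0.263/1.22) × 39.4 × e^(−0.263×1.193) = 0.2156 × 39.4 × 0.7308 = 6.207 mg/L.
Minimum DO = C_s − D_c = 9.55 − 6.207 = 3.343 mg/L.

t_c ≈ 1.19 d; D_c ≈ 6.21 mg/L; min DO ≈ 3.34 mg/L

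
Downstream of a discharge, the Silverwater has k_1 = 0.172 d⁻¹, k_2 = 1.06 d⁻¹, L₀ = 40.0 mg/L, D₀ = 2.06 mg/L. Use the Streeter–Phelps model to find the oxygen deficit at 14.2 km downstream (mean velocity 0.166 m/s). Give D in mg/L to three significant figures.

Travel time t = x/v = 14.2 km / (0.166 m/s) = 14200 m / 0.166 m/s = 85540 s = 0.9901 d.
k_1 L₀/(k_2−k_1) = 0.172×40.0/(1.06−0.172) = 6.880/0.8880 = 7.748 mg/L.
e^(−k_1 t) = e^(−0.172×0.9901) = 0.8434; e^(−k_2 t) = e^(−1.06×0.9901) = 0.3501.
D = 7.748 × (0.8434 − 0.3501) + 2.06 × 0.3501 = 3.822 + 0.7212 = 4.543 mg/L.

D ≈ 4.54 mg/L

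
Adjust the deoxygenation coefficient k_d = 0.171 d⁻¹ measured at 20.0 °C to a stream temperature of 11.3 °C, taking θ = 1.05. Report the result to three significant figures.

k_d(T₂) = k_d(T₁) · θ^(T₂−T₁) = 0.171 × 1.05^(11.3−20.0)
= 0.171 × 1.05^-8.70 = 0.171 × 0.6541 = 0.1119 d⁻¹.

k_d ≈ 0.112 d⁻¹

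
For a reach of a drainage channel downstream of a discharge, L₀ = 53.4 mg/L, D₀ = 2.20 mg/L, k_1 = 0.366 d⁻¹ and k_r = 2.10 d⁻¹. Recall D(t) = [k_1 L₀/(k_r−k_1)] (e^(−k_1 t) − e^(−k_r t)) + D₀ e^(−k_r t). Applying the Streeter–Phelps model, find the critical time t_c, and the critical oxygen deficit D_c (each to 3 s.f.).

t_c ≈ 0.882 d; D_c ≈ 6.74 mg/L

t_c = [1/(k_r−k_1)] ln[(k_r/k_1)(1 − D₀(k_r−k_1)/(k_1 L₀))]
= [1/(2.10−0.366)] ln[(2.10/0.366)(1 − 2.20×1.734/(0.366×53.4))]
= (1/1.734) ln[5.738 × 0.8048] = 0.5767 × ln(4.618) = 0.5767 × 1.530 = 0.8823 d.
L(t_c) = L₀ e^(−k_1 t_c) = 53.4 × 0.7240 = 38.66 mg/L, and at the critical point k_r D_c = k_1 L, so D_c = (0.366/2.10) × 38.66 = 6.738 mg/L.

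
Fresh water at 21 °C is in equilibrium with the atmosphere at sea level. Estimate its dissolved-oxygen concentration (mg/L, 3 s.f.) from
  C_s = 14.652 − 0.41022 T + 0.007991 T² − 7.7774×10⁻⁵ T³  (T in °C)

C_s = 14.652 − 0.41022×21 + 0.007991×21² − 7.7774×10⁻⁵×21³ = 8.841 mg/L.

C_s ≈ 8.84 mg/L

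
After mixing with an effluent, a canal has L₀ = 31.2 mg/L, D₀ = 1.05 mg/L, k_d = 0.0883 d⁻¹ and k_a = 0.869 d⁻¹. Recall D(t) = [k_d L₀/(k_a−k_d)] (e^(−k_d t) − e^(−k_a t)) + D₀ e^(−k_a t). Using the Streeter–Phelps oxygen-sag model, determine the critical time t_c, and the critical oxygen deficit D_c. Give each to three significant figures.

t_c ≈ 2.48 d; D_c ≈ 2.55 mg/L

t_c = [1/(k_a−k_d)] ln[(k_a/k_d)(1 − D₀(k_a−k_d)/(k_d L₀))]
= [1/(0.869−0.0883)] ln[(0.869/0.0883)(1 − 1.05×0.7807/(0.0883×31.2))]
= (1/0.7807) ln[9.841 × 0.7025] = 1.281 × ln(6.913) = 1.281 × 1.933 = 2.477 d.
L(t_c) = L₀ e^(−k_d t_c) = 31.2 × 0.8036 = 25.07 mg/L, and at the critical point k_a D_c = k_d L, so D_c = (0.0883/0.869) × 25.07 = 2.548 mg/L.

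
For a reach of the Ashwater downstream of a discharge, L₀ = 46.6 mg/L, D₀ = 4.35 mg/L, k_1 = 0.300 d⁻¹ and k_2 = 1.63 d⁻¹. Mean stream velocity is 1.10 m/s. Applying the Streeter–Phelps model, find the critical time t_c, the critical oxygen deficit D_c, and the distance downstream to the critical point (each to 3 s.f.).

t_c ≈ 0.871 d; D_c ≈ 6.60 mg/L; x_c ≈ 82.8 km

At the critical point dD/dt = 0, so k_1 L₀ e^(−k_1 t) = k_2 D. Substituting D(t) from the Streeter–Phelps equation and solving for t gives
t_c = ln[(k_2/k_1)(1 − D₀(k_2−k_1)/(k_1 L₀))] / (k_2−k_1).
Here k_2−k_1 = 1.330 d⁻¹ and 1 − D₀(k_2−k_1)/(k_1 L₀) = 1 − 4.35×1.330/(0.300×46.6) = 0.5862, so
t_c = ln(5.433 × 0.5862) / 1.330 = 1.158 / 1.330 = 0.8710 d.
L(t_c) = L₀ e^(−k_1 t_c) = 46.6 × 0.7701 = 35.88 mg/L, and at the critical point k_2 D_c = k_1 L, so D_c = (0.300/1.63) × 35.88 = 6.605 mg/L.
x_c = v t_c = 1.10 m/s × 0.8710 d × 86400 s/d = 82780 m ≈ 82.8 km.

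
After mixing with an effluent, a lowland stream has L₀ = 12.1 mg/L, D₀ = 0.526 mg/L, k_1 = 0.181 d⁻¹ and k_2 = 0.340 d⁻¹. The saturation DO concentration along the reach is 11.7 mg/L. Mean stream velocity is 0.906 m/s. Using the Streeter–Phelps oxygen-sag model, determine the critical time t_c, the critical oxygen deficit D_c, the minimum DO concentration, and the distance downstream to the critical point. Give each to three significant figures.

With k_2/k_1 = 1.878 and 1 − D₀(k_2−k_1)/(k_1 L₀) = 0.9618,
t_c = ln(1.878 × 0.9618) / (0.340 − 0.181) = ln(1.807) / 0.1590 = 0.5915/0.1590 = 3.720 d.
D_c = (k_1/k_2) L₀ e^(−k_1 t_c) = (0.181/0.340) × 12.1 × e^(−0.181×3.720) = 0.5324 × 12.1 × 0.5100 = 3.285 mg/L.
Minimum DO = C_s − D_c = 11.7 − 3.285 = 8.415 mg/L.
x_c = v t_c = 0.906 m/s × 3.720 d × 86400 s/d = 291200 m ≈ 291 km.

t_c ≈ 3.72 d; D_c ≈ 3.29 mg/L; min DO ≈ 8.41 mg/L; x_c ≈ 291 km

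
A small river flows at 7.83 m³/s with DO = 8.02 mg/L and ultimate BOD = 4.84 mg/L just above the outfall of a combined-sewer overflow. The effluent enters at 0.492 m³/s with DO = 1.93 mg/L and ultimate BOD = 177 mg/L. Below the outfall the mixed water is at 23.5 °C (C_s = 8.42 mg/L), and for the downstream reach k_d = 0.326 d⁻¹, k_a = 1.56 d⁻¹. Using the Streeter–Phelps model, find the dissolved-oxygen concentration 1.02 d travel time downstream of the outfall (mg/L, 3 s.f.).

Mixed DO = (7.83×8.02 + 0.492×1.93)/(7.83+0.492) = 63.75/8.322 = 7.660 mg/L.
Mixed L₀ = (7.83×4.84 + 0.492×177)/(8.322) = 125.0/8.322 = 15.02 mg/L.
Initial deficit D₀ = C_s − DO₀ = 8.42 − 7.660 = 0.7600 mg/L.
D(1.02) = [0.326×15.02/(1.56−0.326)](e^(−0.326×1.02) − e^(−1.56×1.02)) + 0.7600 e^(−1.56×1.02)
= 3.968 × (0.7171 − 0.2037) + 0.7600 × 0.2037 = 2.192 mg/L.
DO = 8.42 − 2.192 = 6.228 mg/L.

DO ≈ 6.23 mg/L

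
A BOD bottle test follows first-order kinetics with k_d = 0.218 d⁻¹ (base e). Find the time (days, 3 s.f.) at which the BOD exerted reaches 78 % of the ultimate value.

y/L₀ = 1 − e^(−k_d t) = 0.78 ⇒ e^(−k_d t) = 0.220
t = −ln(0.220) / 0.218 = 1.514 / 0.218 = 6.946 d.

t ≈ 6.95 d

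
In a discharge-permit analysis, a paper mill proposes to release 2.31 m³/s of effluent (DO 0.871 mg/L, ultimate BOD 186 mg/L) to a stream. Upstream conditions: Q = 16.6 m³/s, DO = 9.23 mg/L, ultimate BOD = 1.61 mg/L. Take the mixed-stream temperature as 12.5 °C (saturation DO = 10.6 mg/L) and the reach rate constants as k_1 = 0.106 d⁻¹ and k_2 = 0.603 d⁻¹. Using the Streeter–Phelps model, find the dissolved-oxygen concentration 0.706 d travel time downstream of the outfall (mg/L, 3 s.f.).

DO ≈ 7.62 mg/L

Mixed DO = (16.6×9.23 + 2.31×0.871)/(16.6+2.31) = 155.2/18.91 = 8.209 mg/L.
Mixed L₀ = (16.6×1.61 + 2.31×186)/(18.91) = 456.4/18.91 = 24.13 mg/L.
Initial deficit D₀ = C_s − DO₀ = 10.6 − 8.209 = 2.391 mg/L.
D(0.706) = [0.106×24.13/(0.603−0.106)](e^(−0.106×0.706) − e^(−0.603×0.706)) + 2.391 e^(−0.603×0.706)
= 5.147 × (0.9279 − 0.6533) + 2.391 × 0.6533 = 2.976 mg/L.
DO = 10.6 − 2.976 = 7.624 mg/L.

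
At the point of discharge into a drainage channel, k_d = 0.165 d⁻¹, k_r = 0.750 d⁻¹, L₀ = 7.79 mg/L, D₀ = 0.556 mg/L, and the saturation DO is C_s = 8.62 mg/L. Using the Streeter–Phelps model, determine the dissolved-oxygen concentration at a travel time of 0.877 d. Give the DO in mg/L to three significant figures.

DO ≈ 7.57 mg/L

k_d L₀/(k_r−k_d) = 0.165×7.79/(0.750−0.165) = 1.285/0.5850 = 2.197 mg/L.
e^(−k_d t) = e^(−0.165×0.8770) = 0.8653; e^(−k_r t) = e^(−0.750×0.8770) = 0.5180.
D = 2.197 × (0.8653 − 0.5180) + 0.556 × 0.5180 = 0.7630 + 0.2880 = 1.051 mg/L.
DO = C_s − D = 8.62 − 1.051 = 7.569 mg/L.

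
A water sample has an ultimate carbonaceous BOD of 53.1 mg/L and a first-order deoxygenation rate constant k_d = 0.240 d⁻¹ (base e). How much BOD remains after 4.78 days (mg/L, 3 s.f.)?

L ≈ 16.9 mg/L

L_t = L₀ e^(−k_d t) = 53.1 × e^(−0.240×4.78) = 53.1 × 0.3175 = 16.86 mg/L.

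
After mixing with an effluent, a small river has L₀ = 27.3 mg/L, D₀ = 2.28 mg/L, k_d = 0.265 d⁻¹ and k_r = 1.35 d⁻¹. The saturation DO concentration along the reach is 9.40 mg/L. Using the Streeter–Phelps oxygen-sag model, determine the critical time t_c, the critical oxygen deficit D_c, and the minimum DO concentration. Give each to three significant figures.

With k_r/k_d = 5.094 and 1 − D₀(k_r−k_d)/(k_d L₀) = 0.6581,
t_c = ln(5.094 × 0.6581) / (1.35 − 0.265) = ln(3.352) / 1.085 = 1.210/1.085 = 1.115 d.
D_c = (k_d/k_r) L₀ e^(−k_d t_c) = (0.265/1.35) × 27.3 × e^(−0.265×1.115) = 0.1963 × 27.3 × 0.7442 = 3.988 mg/L.
Minimum DO = C_s − D_c = 9.40 − 3.988 = 5.412 mg/L.

t_c ≈ 1.11 d; D_c ≈ 3.99 mg/L; min DO ≈ 5.41 mg/L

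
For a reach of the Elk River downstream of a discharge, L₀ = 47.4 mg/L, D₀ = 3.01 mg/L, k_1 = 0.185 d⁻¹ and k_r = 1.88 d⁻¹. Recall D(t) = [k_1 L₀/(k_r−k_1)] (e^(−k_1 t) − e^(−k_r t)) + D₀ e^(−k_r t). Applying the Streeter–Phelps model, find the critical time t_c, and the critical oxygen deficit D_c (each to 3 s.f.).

t_c ≈ 0.854 d; D_c ≈ 3.98 mg/L

At the critical point dD/dt = 0, so k_1 L₀ e^(−k_1 t) = k_r D. Substituting D(t) from the Streeter–Phelps equation and solving for t gives
t_c = ln[(k_r/k_1)(1 − D₀(k_r−k_1)/(k_1 L₀))] / (k_r−k_1).
Here k_r−k_1 = 1.695 d⁻¹ and 1 − D₀(k_r−k_1)/(k_1 L₀) = 1 − 3.01×1.695/(0.185×47.4) = 0.4182, so
t_c = ln(10.16 × 0.4182) / 1.695 = 1.447 / 1.695 = 0.8536 d.
D_c = (k_1/k_r) L₀ e^(−k_1 t_c) = (0.185/1.88) × 47.4 × e^(−0.185×0.8536) = 0.09840 × 47.4 × 0.8539 = 3.983 mg/L.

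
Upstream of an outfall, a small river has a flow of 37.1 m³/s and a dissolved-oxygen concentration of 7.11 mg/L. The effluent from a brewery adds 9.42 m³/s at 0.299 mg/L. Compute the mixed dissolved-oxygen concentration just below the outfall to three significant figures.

Flow-weighted mixing: C = (Q_r C_r + Q_w C_w)/(Q_r + Q_w)
= (37.1×7.11 + 9.42×0.299)/(37.1 + 9.42) = 266.6/46.52 = 5.731 mg/L.

5.73 mg/L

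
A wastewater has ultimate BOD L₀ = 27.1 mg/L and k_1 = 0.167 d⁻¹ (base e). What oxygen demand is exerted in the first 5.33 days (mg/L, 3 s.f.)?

y ≈ 16.0 mg/L

y_t = L₀(1 − e^(−k_1 t)) = 27.1 × (1 − e^(−0.167×5.33))
= 27.1 × (1 − 0.4106) = 27.1 × 0.5894 = 15.97 mg/L.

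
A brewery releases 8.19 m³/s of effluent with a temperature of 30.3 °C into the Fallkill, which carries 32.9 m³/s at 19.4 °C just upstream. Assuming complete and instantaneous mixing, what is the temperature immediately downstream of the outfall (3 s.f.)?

Flow-weighted mixing: C = (Q_r C_r + Q_w C_w)/(Q_r + Q_w)
= (32.9×19.4 + 8.19×30.3)/(32.9 + 8.19) = 886.4/41.09 = 21.57 °C.

21.6 °C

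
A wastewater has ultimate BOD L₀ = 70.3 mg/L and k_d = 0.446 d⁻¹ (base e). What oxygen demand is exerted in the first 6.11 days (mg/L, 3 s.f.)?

y_t = L₀(1 − e^(−k_d t)) = 70.3 × (1 − e^(−0.446×6.11))
= 70.3 × (1 − 0.06554) = 70.3 × 0.9345 = 65.69 mg/L.

y ≈ 65.7 mg/L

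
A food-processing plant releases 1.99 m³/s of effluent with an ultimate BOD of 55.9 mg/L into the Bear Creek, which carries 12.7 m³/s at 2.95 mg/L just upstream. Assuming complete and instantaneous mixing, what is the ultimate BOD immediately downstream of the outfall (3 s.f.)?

10.1 mg/L

Flow-weighted mixing: C = (Q_r C_r + Q_w C_w)/(Q_r + Q_w)
= (12.7×2.95 + 1.99×55.9)/(12.7 + 1.99) = 148.7/14.69 = 10.12 mg/L.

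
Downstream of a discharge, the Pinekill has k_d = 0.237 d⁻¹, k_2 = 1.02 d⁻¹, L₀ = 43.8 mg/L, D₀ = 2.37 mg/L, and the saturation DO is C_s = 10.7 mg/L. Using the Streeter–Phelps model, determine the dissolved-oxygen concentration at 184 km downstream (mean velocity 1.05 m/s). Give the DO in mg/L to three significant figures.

DO ≈ 3.88 mg/L

Travel time t = x/v = 184 km / (1.05 m/s) = 184000 m / 1.05 m/s = 175200 s = 2.028 d.
k_d L₀/(k_2−k_d) = 0.237×43.8/(1.02−0.237) = 10.38/0.7830 = 13.26 mg/L.
e^(−k_d t) = e^(−0.237×2.028) = 0.6184; e^(−k_2 t) = e^(−1.02×2.028) = 0.1263.
D = 13.26 × (0.6184 − 0.1263) + 2.37 × 0.1263 = 6.523 + 0.2994 = 6.822 mg/L.
DO = C_s − D = 10.7 − 6.822 = 3.878 mg/L.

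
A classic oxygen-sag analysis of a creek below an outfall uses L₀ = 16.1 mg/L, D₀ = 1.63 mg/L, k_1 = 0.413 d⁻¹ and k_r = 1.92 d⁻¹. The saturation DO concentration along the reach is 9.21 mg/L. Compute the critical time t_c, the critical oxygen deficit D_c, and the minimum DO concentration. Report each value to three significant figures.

t_c ≈ 0.714 d; D_c ≈ 2.58 mg/L; min DO ≈ 6.63 mg/L

At the critical point dD/dt = 0, so k_1 L₀ e^(−k_1 t) = k_r D. Substituting D(t) from the Streeter–Phelps equation and solving for t gives
t_c = ln[(k_r/k_1)(1 − D₀(k_r−k_1)/(k_1 L₀))] / (k_r−k_1).
Here k_r−k_1 = 1.507 d⁻¹ and 1 − D₀(k_r−k_1)/(k_1 L₀) = 1 − 1.63×1.507/(0.413×16.1) = 0.6306, so
t_c = ln(4.649 × 0.6306) / 1.507 = 1.076 / 1.507 = 0.7137 d.
L(t_c) = L₀ e^(−k_1 t_c) = 16.1 × 0.7447 = 11.99 mg/L, and at the critical point k_r D_c = k_1 L, so D_c = (0.413/1.92) × 11.99 = 2.579 mg/L.
Minimum DO = C_s − D_c = 9.21 − 2.579 = 6.631 mg/L.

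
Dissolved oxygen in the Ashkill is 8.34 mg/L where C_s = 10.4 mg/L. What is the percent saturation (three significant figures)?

% saturation = C/C_s × 100 = 8.34/10.4 × 100 = 80.2 %.

80.2 % saturation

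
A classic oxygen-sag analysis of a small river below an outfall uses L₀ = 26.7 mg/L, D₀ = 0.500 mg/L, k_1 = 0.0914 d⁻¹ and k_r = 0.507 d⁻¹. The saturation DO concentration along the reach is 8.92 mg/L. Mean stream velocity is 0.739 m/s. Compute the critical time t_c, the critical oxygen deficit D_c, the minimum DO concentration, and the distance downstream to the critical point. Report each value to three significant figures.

t_c ≈ 3.91 d; D_c ≈ 3.37 mg/L; min DO ≈ 5.55 mg/L; x_c ≈ 250 km

t_c = [1/(k_r−k_1)] ln[(k_r/k_1)(1 − D₀(k_r−k_1)/(k_1 L₀))]
= [1/(0.507−0.0914)] ln[(0.507/0.0914)(1 − 0.500×0.4156/(0.0914×26.7))]
= (1/0.4156) ln[5.547 × 0.9148] = 2.406 × ln(5.075) = 2.406 × 1.624 = 3.908 d.
D_c = (k_1/k_r) L₀ e^(−k_1 t_c) = (0.0914/0.507) × 26.7 × e^(−0.0914×3.908) = 0.1803 × 26.7 × 0.6996 = 3.368 mg/L.
Minimum DO = C_s − D_c = 8.92 − 3.368 = 5.552 mg/L.
x_c = v t_c = 0.739 m/s × 3.908 d × 86400 s/d = 249500 m ≈ 250 km.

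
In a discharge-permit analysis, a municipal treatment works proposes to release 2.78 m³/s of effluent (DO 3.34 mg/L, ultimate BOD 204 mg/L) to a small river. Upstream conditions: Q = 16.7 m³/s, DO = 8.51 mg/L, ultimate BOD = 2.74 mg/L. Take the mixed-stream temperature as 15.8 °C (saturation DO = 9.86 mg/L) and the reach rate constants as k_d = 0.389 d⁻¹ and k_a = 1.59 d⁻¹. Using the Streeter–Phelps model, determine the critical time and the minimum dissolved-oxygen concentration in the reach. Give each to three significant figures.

Mixed DO = (16.7×8.51 + 2.78×3.34)/(16.7+2.78) = 151.4/19.48 = 7.772 mg/L.
Mixed L₀ = (16.7×2.74 + 2.78×204)/(19.48) = 612.9/19.48 = 31.46 mg/L.
Initial deficit D₀ = C_s − DO₀ = 9.86 − 7.772 = 2.088 mg/L.
t_c = (1/1.201) ln[(1.59/0.389)(1 − 2.088×1.201/(0.389×31.46))] = 0.8326 × ln(3.250) = 0.9814 d.
D_c = (0.389/1.59) × 31.46 × e^(−0.389×0.9814) = 0.2447 × 31.46 × 0.6827 = 5.255 mg/L.
Minimum DO = 9.86 − 5.255 = 4.605 mg/L.

t_c ≈ 0.981 d; minimum DO ≈ 4.61 mg/L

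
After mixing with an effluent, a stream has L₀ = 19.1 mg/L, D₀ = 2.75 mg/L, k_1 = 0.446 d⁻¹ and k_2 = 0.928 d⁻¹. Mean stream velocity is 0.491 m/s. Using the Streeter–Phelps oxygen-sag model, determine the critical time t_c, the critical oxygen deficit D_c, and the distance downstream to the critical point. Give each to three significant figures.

At the critical point dD/dt = 0, so k_1 L₀ e^(−k_1 t) = k_2 D. Substituting D(t) from the Streeter–Phelps equation and solving for t gives
t_c = ln[(k_2/k_1)(1 − D₀(k_2−k_1)/(k_1 L₀))] / (k_2−k_1).
Here k_2−k_1 = 0.4820 d⁻¹ and 1 − D₀(k_2−k_1)/(k_1 L₀) = 1 − 2.75×0.4820/(0.446×19.1) = 0.8444, so
t_c = ln(2.081 × 0.8444) / 0.4820 = 0.5636 / 0.4820 = 1.169 d.
D_c = (k_1/k_2) L₀ e^(−k_1 t_c) = (0.446/0.928) × 19.1 × e^(−0.446×1.169) = 0.4806 × 19.1 × 0.5936 = 5.449 mg/L.
x_c = v t_c = 0.491 m/s × 1.169 d × 86400 s/d = 49600 m ≈ 49.6 km.

t_c ≈ 1.17 d; D_c ≈ 5.45 mg/L; x_c ≈ 49.6 km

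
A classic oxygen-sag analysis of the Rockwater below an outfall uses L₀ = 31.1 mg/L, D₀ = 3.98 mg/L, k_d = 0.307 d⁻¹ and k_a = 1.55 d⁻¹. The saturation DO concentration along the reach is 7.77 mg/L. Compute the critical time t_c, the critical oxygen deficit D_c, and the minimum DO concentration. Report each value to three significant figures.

t_c ≈ 0.715 d; D_c ≈ 4.95 mg/L; min DO ≈ 2.82 mg/L

At the critical point dD/dt = 0, so k_d L₀ e^(−k_d t) = k_a D. Substituting D(t) from the Streeter–Phelps equation and solving for t gives
t_c = ln[(k_a/k_d)(1 − D₀(k_a−k_d)/(k_d L₀))] / (k_a−k_d).
Here k_a−k_d = 1.243 d⁻¹ and 1 − D₀(k_a−k_d)/(k_d L₀) = 1 − 3.98×1.243/(0.307×31.1) = 0.4819, so
t_c = ln(5.049 × 0.4819) / 1.243 = 0.8890 / 1.243 = 0.7152 d.
D_c = (k_d/k_a) L₀ e^(−k_d t_c) = (0.307/1.55) × 31.1 × e^(−0.307×0.7152) = 0.1981 × 31.1 × 0.8029 = 4.945 mg/L.
Minimum DO = C_s − D_c = 7.77 − 4.945 = 2.825 mg/L.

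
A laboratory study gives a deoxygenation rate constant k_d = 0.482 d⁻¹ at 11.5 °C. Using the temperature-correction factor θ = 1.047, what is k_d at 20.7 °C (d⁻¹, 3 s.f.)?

k_d(T₂) = k_d(T₁) · θ^(T₂−T₁) = 0.482 × 1.047^(20.7−11.5)
= 0.482 × 1.047^9.20 = 0.482 × 1.526 = 0.7355 d⁻¹.

k_d ≈ 0.735 d⁻¹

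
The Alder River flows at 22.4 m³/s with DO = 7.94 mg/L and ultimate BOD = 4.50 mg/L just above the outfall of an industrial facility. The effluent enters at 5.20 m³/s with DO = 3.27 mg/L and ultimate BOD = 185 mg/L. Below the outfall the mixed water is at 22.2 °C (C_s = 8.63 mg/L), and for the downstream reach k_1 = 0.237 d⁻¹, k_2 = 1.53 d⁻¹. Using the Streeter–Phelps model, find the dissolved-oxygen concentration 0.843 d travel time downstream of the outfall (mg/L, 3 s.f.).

Mixed DO = (22.4×7.94 + 5.20×3.27)/(22.4+5.20) = 194.9/27.60 = 7.060 mg/L.
Mixed L₀ = (22.4×4.50 + 5.20×185)/(27.60) = 1063/27.60 = 38.51 mg/L.
Initial deficit D₀ = C_s − DO₀ = 8.63 − 7.060 = 1.570 mg/L.
D(0.843) = [0.237×38.51/(1.53−0.237)](e^(−0.237×0.843) − e^(−1.53×0.843)) + 1.570 e^(−1.53×0.843)
= 7.058 × (0.8189 − 0.2753) + 1.570 × 0.2753 = 4.269 mg/L.
DO = 8.63 − 4.269 = 4.361 mg/L.

DO ≈ 4.36 mg/L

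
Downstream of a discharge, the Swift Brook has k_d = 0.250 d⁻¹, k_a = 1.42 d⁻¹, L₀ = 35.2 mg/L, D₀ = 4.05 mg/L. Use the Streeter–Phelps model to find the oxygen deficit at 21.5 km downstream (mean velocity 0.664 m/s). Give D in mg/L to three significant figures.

Travel time t = x/v = 21.5 km / (0.664 m/s) = 21500 m / 0.664 m/s = 32380 s = 0.3748 d.
k_d L₀/(k_a−k_d) = 0.250×35.2/(1.42−0.250) = 8.800/1.170 = 7.521 mg/L.
e^(−k_d t) = e^(−0.250×0.3748) = 0.9106; e^(−k_a t) = e^(−1.42×0.3748) = 0.5873.
D = 7.521 × (0.9106 − 0.5873) + 4.05 × 0.5873 = 2.431 + 2.379 = 4.810 mg/L.

D ≈ 4.81 mg/L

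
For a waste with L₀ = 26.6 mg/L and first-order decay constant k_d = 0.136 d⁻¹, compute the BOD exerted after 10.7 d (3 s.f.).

y ≈ 20.4 mg/L

y_t = L₀(1 − e^(−k_d t)) = 26.6 × (1 − e^(−0.136×10.7))
= 26.6 × (1 − 0.2334) = 26.6 × 0.7666 = 20.39 mg/L.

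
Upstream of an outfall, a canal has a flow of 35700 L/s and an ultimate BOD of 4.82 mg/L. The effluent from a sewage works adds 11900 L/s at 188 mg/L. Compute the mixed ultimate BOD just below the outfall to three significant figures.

50.6 mg/L

Flow-weighted mixing: C = (Q_r C_r + Q_w C_w)/(Q_r + Q_w)
= (35700×4.82 + 11900×188)/(35700 + 11900) = 2.409×10^6/47600 = 50.62 mg/L.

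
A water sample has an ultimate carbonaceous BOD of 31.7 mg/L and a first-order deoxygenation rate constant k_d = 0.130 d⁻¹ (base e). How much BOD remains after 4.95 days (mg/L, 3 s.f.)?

L_t = L₀ e^(−k_d t) = 31.7 × e^(−0.130×4.95) = 31.7 × 0.5255 = 16.66 mg/L.

L ≈ 16.7 mg/L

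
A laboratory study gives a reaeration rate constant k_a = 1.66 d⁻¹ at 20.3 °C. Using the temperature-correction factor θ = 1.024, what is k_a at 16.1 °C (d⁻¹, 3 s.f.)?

k_a(T₂) = k_a(T₁) · θ^(T₂−T₁) = 1.66 × 1.024^(16.1−20.3)
= 1.66 × 1.024^-4.20 = 1.66 × 0.9052 = 1.503 d⁻¹.

k_a ≈ 1.50 d⁻¹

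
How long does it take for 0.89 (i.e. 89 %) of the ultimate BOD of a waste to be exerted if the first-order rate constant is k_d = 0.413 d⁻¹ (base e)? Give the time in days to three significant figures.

t ≈ 5.34 d

y/L₀ = 1 − e^(−k_d t) = 0.89 ⇒ e^(−k_d t) = 0.110
t = −ln(0.110) / 0.413 = 2.207 / 0.413 = 5.344 d.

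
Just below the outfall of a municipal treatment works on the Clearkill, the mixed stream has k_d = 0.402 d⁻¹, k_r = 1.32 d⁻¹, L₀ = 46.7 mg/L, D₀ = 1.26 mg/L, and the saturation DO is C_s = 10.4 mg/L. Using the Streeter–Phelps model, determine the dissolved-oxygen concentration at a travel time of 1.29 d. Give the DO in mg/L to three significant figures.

k_d L₀/(k_r−k_d) = 0.402×46.7/(1.32−0.402) = 18.77/0.9180 = 20.45 mg/L.
e^(−k_d t) = e^(−0.402×1.290) = 0.5954; e^(−k_r t) = e^(−1.32×1.290) = 0.1822.
D = 20.45 × (0.5954 − 0.1822) + 1.26 × 0.1822 = 8.450 + 0.2295 = 8.679 mg/L.
DO = C_s − D = 10.4 − 8.679 = 1.721 mg/L.

DO ≈ 1.72 mg/L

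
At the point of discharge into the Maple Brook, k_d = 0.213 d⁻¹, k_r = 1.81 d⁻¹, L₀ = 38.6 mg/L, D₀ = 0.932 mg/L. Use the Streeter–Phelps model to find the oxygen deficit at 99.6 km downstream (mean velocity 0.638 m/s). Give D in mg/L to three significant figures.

D ≈ 3.34 mg/L

Travel time t = x/v = 99.6 km / (0.638 m/s) = 99600 m / 0.638 m/s = 156100 s = 1.807 d.
k_d L₀/(k_r−k_d) = 0.213×38.6/(1.81−0.213) = 8.222/1.597 = 5.148 mg/L.
e^(−k_d t) = e^(−0.213×1.807) = 0.6805; e^(−k_r t) = e^(−1.81×1.807) = 0.03799.
D = 5.148 × (0.6805 − 0.03799) + 0.932 × 0.03799 = 3.308 + 0.03541 = 3.343 mg/L.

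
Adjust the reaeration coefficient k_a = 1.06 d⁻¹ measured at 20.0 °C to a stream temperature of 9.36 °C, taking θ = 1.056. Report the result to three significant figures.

k_a ≈ 0.594 d⁻¹

k_a(T₂) = k_a(T₁) · θ^(T₂−T₁) = 1.06 × 1.056^(9.36−20.0)
= 1.06 × 1.056^-10.6 = 1.06 × 0.5600 = 0.5936 d⁻¹.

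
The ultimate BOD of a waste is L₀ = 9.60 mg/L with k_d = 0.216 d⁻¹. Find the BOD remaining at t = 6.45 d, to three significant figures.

L ≈ 2.38 mg/L

L_t = L₀ e^(−k_d t) = 9.60 × e^(−0.216×6.45) = 9.60 × 0.2483 = 2.383 mg/L.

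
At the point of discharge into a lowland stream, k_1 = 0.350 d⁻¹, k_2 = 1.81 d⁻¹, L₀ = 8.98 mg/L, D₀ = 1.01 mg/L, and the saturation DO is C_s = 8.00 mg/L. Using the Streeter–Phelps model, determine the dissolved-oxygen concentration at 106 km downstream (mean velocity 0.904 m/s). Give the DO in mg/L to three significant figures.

Travel time t = x/v = 106 km / (0.904 m/s) = 106000 m / 0.904 m/s = 117300 s = 1.357 d.
k_1 L₀/(k_2−k_1) = 0.350×8.98/(1.81−0.350) = 3.143/1.460 = 2.153 mg/L.
e^(−k_1 t) = e^(−0.350×1.357) = 0.6219; e^(−k_2 t) = e^(−1.81×1.357) = 0.08574.
D = 2.153 × (0.6219 − 0.08574) + 1.01 × 0.08574 = 1.154 + 0.08660 = 1.241 mg/L.
DO = C_s − D = 8.00 − 1.241 = 6.759 mg/L.

DO ≈ 6.76 mg/L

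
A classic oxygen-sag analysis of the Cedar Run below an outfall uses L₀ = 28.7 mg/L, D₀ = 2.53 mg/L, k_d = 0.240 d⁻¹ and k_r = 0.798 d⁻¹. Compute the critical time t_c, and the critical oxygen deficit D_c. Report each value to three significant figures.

t_c ≈ 1.74 d; D_c ≈ 5.68 mg/L

With k_r/k_d = 3.325 and 1 − D₀(k_r−k_d)/(k_d L₀) = 0.7950,
t_c = ln(3.325 × 0.7950) / (0.798 − 0.240) = ln(2.644) / 0.5580 = 0.9721/0.5580 = 1.742 d.
D_c = (k_d/k_r) L₀ e^(−k_d t_c) = (0.240/0.798) × 28.7 × e^(−0.240×1.742) = 0.3008 × 28.7 × 0.6583 = 5.682 mg/L.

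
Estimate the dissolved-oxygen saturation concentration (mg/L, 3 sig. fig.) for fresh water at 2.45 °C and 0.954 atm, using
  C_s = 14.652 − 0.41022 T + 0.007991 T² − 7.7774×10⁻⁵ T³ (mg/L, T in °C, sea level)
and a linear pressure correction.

C_s ≈ 13.1 mg/L

At sea level: C_s = 14.652 − 0.41022×2.45 + 0.007991×2.45² − 7.7774×10⁻⁵×2.45³ = 13.69 mg/L.
Pressure correction: C_s' = 13.69 × 0.954 = 13.06 mg/L.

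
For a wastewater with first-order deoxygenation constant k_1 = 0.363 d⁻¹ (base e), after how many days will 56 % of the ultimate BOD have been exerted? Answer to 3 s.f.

y/L₀ = 1 − e^(−k_1 t) = 0.56 ⇒ e^(−k_1 t) = 0.440
t = −ln(0.440) / 0.363 = 0.8210 / 0.363 = 2.262 d.

t ≈ 2.26 d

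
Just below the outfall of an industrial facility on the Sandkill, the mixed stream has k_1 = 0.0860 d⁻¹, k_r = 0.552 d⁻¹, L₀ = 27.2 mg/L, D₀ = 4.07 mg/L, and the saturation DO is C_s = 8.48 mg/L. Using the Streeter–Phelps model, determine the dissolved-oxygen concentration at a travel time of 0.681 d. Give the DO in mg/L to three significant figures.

k_1 L₀/(k_r−k_1) = 0.0860×27.2/(0.552−0.0860) = 2.339/0.4660 = 5.020 mg/L.
e^(−k_1 t) = e^(−0.0860×0.6810) = 0.9431; e^(−k_r t) = e^(−0.552×0.6810) = 0.6867.
D = 5.020 × (0.9431 − 0.6867) + 4.07 × 0.6867 = 1.287 + 2.795 = 4.082 mg/L.
DO = C_s − D = 8.48 − 4.082 = 4.398 mg/L.

DO ≈ 4.40 mg/L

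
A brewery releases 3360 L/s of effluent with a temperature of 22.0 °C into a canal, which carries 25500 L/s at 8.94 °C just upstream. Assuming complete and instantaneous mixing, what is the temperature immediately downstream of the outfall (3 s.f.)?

10.5 °C

Flow-weighted mixing: C = (Q_r C_r + Q_w C_w)/(Q_r + Q_w)
= (25500×8.94 + 3360×22.0)/(25500 + 3360) = 301900/28860 = 10.46 °C.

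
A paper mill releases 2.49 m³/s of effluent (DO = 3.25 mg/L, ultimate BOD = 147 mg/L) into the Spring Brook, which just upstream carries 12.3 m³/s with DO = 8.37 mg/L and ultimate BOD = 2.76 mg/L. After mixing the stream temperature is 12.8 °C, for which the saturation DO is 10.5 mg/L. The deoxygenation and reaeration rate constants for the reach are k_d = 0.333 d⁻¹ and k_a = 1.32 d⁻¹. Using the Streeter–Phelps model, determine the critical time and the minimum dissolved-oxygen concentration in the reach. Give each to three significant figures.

Mixed DO = (12.3×8.37 + 2.49×3.25)/(12.3+2.49) = 111.0/14.79 = 7.508 mg/L.
Mixed L₀ = (12.3×2.76 + 2.49×147)/(14.79) = 400.0/14.79 = 27.04 mg/L.
Initial deficit D₀ = C_s − DO₀ = 10.5 − 7.508 = 2.992 mg/L.
t_c = (1/0.9870) ln[(1.32/0.333)(1 − 2.992×0.9870/(0.333×27.04))] = 1.013 × ln(2.664) = 0.9928 d.
D_c = (0.333/1.32) × 27.04 × e^(−0.333×0.9928) = 0.2523 × 27.04 × 0.7185 = 4.902 mg/L.
Minimum DO = 10.5 − 4.902 = 5.598 mg/L.

t_c ≈ 0.993 d; minimum DO ≈ 5.60 mg/L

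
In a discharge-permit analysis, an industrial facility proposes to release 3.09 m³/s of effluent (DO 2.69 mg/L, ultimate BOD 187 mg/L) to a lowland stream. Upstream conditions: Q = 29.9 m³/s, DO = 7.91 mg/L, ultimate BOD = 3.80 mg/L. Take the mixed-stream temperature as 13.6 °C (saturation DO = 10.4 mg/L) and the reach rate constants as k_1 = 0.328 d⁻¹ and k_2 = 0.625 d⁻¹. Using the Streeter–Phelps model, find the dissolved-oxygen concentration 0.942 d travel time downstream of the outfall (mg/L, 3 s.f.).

Mixed DO = (29.9×7.91 + 3.09×2.69)/(29.9+3.09) = 244.8/32.99 = 7.421 mg/L.
Mixed L₀ = (29.9×3.80 + 3.09×187)/(32.99) = 691.4/32.99 = 20.96 mg/L.
Initial deficit D₀ = C_s − DO₀ = 10.4 − 7.421 = 2.979 mg/L.
D(0.942) = [0.328×20.96/(0.625−0.328)](e^(−0.328×0.942) − e^(−0.625×0.942)) + 2.979 e^(−0.625×0.942)
= 23.15 × (0.7342 − 0.5550) + 2.979 × 0.5550 = 5.801 mg/L.
DO = 10.4 − 5.801 = 4.599 mg/L.

DO ≈ 4.60 mg/L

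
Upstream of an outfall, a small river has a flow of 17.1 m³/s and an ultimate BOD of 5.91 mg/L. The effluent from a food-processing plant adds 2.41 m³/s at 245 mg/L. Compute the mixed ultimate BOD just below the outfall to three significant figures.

35.4 mg/L

Flow-weighted mixing: C = (Q_r C_r + Q_w C_w)/(Q_r + Q_w)
= (17.1×5.91 + 2.41×245)/(17.1 + 2.41) = 691.5/19.51 = 35.44 mg/L.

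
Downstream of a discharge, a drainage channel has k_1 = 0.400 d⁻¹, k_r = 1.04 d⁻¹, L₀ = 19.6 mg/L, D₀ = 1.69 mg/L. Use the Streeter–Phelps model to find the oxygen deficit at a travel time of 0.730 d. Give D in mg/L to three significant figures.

D ≈ 4.21 mg/L

k_1 L₀/(k_r−k_1) = 0.400×19.6/(1.04−0.400) = 7.840/0.6400 = 12.25 mg/L.
e^(−k_1 t) = e^(−0.400×0.7300) = 0.7468; e^(−k_r t) = e^(−1.04×0.7300) = 0.4680.
D = 12.25 × (0.7468 − 0.4680) + 1.69 × 0.4680 = 3.414 + 0.7910 = 4.205 mg/L.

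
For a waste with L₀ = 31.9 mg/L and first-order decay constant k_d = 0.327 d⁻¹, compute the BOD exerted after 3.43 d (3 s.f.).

y_t = L₀(1 − e^(−k_d t)) = 31.9 × (1 − e^(−0.327×3.43))
= 31.9 × (1 − 0.3258) = 31.9 × 0.6742 = 21.51 mg/L.

y ≈ 21.5 mg/L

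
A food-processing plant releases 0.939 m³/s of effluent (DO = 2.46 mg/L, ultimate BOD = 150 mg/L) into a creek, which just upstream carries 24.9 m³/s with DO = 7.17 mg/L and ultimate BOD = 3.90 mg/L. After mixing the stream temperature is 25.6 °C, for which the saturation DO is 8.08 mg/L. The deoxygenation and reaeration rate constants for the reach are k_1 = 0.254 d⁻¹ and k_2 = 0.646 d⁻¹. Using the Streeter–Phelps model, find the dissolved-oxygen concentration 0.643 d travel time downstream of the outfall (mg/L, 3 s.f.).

DO ≈ 6.24 mg/L

Mixed DO = (24.9×7.17 + 0.939×2.46)/(24.9+0.939) = 180.8/25.84 = 6.999 mg/L.
Mixed L₀ = (24.9×3.90 + 0.939×150)/(25.84) = 238.0/25.84 = 9.209 mg/L.
Initial deficit D₀ = C_s − DO₀ = 8.08 − 6.999 = 1.081 mg/L.
D(0.643) = [0.254×9.209/(0.646−0.254)](e^(−0.254×0.643) − e^(−0.646×0.643)) + 1.081 e^(−0.646×0.643)
= 5.967 × (0.8493 − 0.6601) + 1.081 × 0.6601 = 1.843 mg/L.
DO = 8.08 − 1.843 = 6.237 mg/L.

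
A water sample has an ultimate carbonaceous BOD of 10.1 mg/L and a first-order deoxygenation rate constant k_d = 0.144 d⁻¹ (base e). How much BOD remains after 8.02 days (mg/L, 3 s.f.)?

L_t = L₀ e^(−k_d t) = 10.1 × e^(−0.144×8.02) = 10.1 × 0.3151 = 3.182 mg/L.

L ≈ 3.18 mg/L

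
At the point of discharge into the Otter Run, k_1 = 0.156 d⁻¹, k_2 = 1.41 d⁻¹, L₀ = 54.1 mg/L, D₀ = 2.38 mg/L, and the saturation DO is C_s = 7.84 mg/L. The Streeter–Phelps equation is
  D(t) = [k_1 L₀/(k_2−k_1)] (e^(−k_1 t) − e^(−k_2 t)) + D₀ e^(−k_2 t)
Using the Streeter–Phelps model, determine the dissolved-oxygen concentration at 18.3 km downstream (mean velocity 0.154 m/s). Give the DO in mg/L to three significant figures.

Travel time t = x/v = 18.3 km / (0.154 m/s) = 18300 m / 0.154 m/s = 118800 s = 1.375 d.
k_1 L₀/(k_2−k_1) = 0.156×54.1/(1.41−0.156) = 8.440/1.254 = 6.730 mg/L.
e^(−k_1 t) = e^(−0.156×1.375) = 0.8069; e^(−k_2 t) = e^(−1.41×1.375) = 0.1438.
D = 6.730 × (0.8069 − 0.1438) + 2.38 × 0.1438 = 4.463 + 0.3423 = 4.805 mg/L.
DO = C_s − D = 7.84 − 4.805 = 3.035 mg/L.

DO ≈ 3.04 mg/L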